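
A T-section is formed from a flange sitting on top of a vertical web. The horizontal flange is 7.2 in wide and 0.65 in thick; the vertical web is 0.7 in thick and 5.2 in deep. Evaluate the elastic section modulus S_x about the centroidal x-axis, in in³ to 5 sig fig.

Break the section into simple shapes (no overlaps), measuring from the bottom-left corner of the bounding box.
Flange: 7.2 × 0.65, A = 4.68 in², y = 5.525 in, Ī = 0.164775 in⁴.
Web: 0.7 × 5.2, A = 3.64 in², y = 2.6 in, Ī = 8.202133 in⁴.
Centroid: ȳ = ΣA·y / ΣA = 4.245313 in.
Transfer each piece to the centroidal x-axis using Ī + A·d² with d = y − 4.245313:
  flange: d = 1.279688 in → contributes +7.828743 in⁴
  web: d = -1.645313 in → contributes +18.05581 in⁴
Total I = 25.88455 in⁴.
Extreme fibre distance c = 4.245313 in; S = I/c = 6.097207 in³.

S_x ≈ 6.0972 in³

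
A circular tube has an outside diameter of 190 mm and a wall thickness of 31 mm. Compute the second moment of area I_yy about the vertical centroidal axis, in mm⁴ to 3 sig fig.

I_yy ≈ 5.08 × 10⁷ mm⁴

Decompose the section into non-overlapping parts with the origin at the bottom-left of its bounding rectangle.
Outer circle: ⌀190, A = 28 353 mm², x = 95 mm, Ī = 63 971 171 mm⁴.
Bore (subtracted): ⌀128, A = 12 868 mm², x = 95 mm, Ī = 13 176 795 mm⁴.
By symmetry the centroid is at mid-width, x̄ = 95 mm.
All pieces are centred on the vertical centroidal axis, so I = ΣĪ (holes subtracted) = 50 794 377 mm⁴.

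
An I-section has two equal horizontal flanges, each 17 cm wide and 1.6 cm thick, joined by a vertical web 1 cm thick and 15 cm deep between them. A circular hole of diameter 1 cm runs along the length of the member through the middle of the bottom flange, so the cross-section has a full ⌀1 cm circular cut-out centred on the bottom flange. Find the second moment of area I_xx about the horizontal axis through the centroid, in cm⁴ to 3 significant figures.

I_xx ≈ 3990 cm⁴

Decompose the section into non-overlapping parts with the origin at the bottom-left of its bounding rectangle.
Bottom flange: 17 × 1.6, A = 27.2 cm², y = 0.8 cm, Ī = 5.8027 cm⁴.
Web: 1 × 15, A = 15 cm², y = 9.1 cm, Ī = 281.25 cm⁴.
Top flange: 17 × 1.6, A = 27.2 cm², y = 17.4 cm, Ī = 5.8027 cm⁴.
Hole (subtracted): ⌀1, A = 0.7854 cm², y = 0.8 cm, Ī = 0.049087 cm⁴.
Centroid: ȳ = ΣA·y / ΣA = 9.195 cm.
Transfer each piece to the horizontal axis through the centroid using Ī + A·d² with d = y − 9.195:
  bottom flange: d = -8.395 cm → contributes +1922.8 cm⁴
  web: d = -0.095006 cm → contributes +281.39 cm⁴
  top flange: d = 8.205 cm → contributes +1 837 cm⁴
  hole: d = -8.395 cm → contributes −55.401 cm⁴
Total I = 3985.7 cm⁴.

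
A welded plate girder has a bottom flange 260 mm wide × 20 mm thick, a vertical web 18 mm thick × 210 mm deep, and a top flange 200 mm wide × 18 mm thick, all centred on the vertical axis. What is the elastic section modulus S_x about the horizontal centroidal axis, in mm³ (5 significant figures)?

Split into non-overlapping primitives; take the origin at the lower-left of the bounding box.
Bottom plate: 260 × 20, A = 5 200 mm², y = 10 mm, Ī = 173333.3 mm⁴.
Web plate: 18 × 210, A = 3 780 mm², y = 125 mm, Ī = 13 891 500 mm⁴.
Top plate: 200 × 18, A = 3 600 mm², y = 239 mm, Ī = 97 200 mm⁴.
Centroid: ȳ = ΣA·y / ΣA = 110.0874 mm.
Transfer each piece to the horizontal centroidal axis using Ī + A·d² with d = y − 110.0874:
  bottom plate: d = -100.0874 mm → contributes +52 264 311 mm⁴
  web plate: d = 14.91256 mm → contributes +14 732 113 mm⁴
  top plate: d = 128.9126 mm → contributes +59 923 613 mm⁴
Total I = 126 920 037 mm⁴.
Extreme fibre distance c = 137.9126 mm; S = I/c = 920293.5 mm³.

S_x ≈ 9.2029 × 10⁵ mm³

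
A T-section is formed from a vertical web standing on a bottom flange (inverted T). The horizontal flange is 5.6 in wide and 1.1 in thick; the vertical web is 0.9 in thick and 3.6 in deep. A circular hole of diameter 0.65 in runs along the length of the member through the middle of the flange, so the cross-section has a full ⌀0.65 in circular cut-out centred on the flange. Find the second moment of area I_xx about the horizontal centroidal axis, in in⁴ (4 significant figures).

Break the section into simple shapes (no overlaps), measuring from the bottom-left corner of the bounding box.
Flange: 5.6 × 1.1, A = 6.16 in², y = 0.55 in, Ī = 0.621133 in⁴.
Web: 0.9 × 3.6, A = 3.24 in², y = 2.9 in, Ī = 3.4992 in⁴.
Hole (subtracted): ⌀0.65, A = 0.331831 in², y = 0.55 in, Ī = 0.00876241 in⁴.
Centroid: ȳ = ΣA·y / ΣA = 1.38964 in.
Transfer each piece to the horizontal centroidal axis using Ī + A·d² with d = y − 1.38964:
  flange: d = -0.83964 in → contributes +4.96391 in⁴
  web: d = 1.51036 in → contributes +10.8902 in⁴
  hole: d = -0.83964 in → contributes −0.242702 in⁴
Total I = 15.6114 in⁴.

I_xx ≈ 15.61 in⁴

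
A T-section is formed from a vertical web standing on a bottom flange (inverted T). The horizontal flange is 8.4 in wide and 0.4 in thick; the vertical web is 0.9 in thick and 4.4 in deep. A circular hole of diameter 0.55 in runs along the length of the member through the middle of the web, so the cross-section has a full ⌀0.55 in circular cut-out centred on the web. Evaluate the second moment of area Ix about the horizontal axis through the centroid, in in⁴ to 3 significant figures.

Split into non-overlapping primitives; take the origin at the lower-left of the bounding box.
Flange: 8.4 × 0.4, A = 3.36 in², y = 0.2 in, Ī = 0.0448 in⁴.
Web: 0.9 × 4.4, A = 3.96 in², y = 2.6 in, Ī = 6.3888 in⁴.
Hole (subtracted): ⌀0.55, A = 0.23758 in², y = 2.6 in, Ī = 0.0044918 in⁴.
Centroid: ȳ = ΣA·y / ΣA = 1.4614 in.
Transfer each piece to the horizontal axis through the centroid using Ī + A·d² with d = y − 1.4614:
  flange: d = -1.2614 in → contributes +5.391 in⁴
  web: d = 1.1386 in → contributes +11.523 in⁴
  hole: d = 1.1386 in → contributes −0.31249 in⁴
Total I = 16.601 in⁴.

Ix ≈ 16.6 in⁴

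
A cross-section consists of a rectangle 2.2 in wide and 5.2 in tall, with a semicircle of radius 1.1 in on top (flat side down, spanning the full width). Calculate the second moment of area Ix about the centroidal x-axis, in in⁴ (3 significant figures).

Ix ≈ 41.3 in⁴

Split into non-overlapping primitives; take the origin at the lower-left of the bounding box.
Rectangular body: 2.2 × 5.2, A = 11.44 in², y = 2.6 in, Ī = 25.778 in⁴.
Semicircular cap: semicircle r = 1.1, A = 1.9007 in², y = 5.6669 in, Ī = 0.1607 in⁴.
Centroid: ȳ = ΣA·y / ΣA = 3.0369 in.
Transfer each piece to the centroidal x-axis using Ī + A·d² with d = y − 3.0369:
  rectangular body: d = -0.43694 in → contributes +27.962 in⁴
  semicircular cap: d = 2.6299 in → contributes +13.307 in⁴
Total I = 41.269 in⁴.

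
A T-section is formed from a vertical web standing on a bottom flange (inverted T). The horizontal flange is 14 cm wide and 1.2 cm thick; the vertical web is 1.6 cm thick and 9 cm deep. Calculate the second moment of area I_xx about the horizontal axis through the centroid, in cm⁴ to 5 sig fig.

Treat the section as a set of non-overlapping primitives; coordinates are from the bounding-box lower-left.
Flange: 14 × 1.2, A = 16.8 cm², y = 0.6 cm, Ī = 2.016 cm⁴.
Web: 1.6 × 9, A = 14.4 cm², y = 5.7 cm, Ī = 97.2 cm⁴.
Centroid: ȳ = ΣA·y / ΣA = 2.953846 cm.
Transfer each piece to the horizontal axis through the centroid using Ī + A·d² with d = y − 2.953846:
  flange: d = -2.353846 cm → contributes +95.09794 cm⁴
  web: d = 2.746154 cm → contributes +205.7956 cm⁴
Total I = 300.8935 cm⁴.

I_xx ≈ 300.89 cm⁴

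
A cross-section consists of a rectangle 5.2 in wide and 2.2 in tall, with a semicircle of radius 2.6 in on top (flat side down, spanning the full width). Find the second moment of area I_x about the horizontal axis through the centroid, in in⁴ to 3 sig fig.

I_x ≈ 36.4 in⁴

Split into non-overlapping primitives; take the origin at the lower-left of the bounding box.
Rectangular body: 5.2 × 2.2, A = 11.44 in², y = 1.1 in, Ī = 4.6141 in⁴.
Semicircular cap: semicircle r = 2.6, A = 10.619 in², y = 3.3035 in, Ī = 5.0156 in⁴.
Centroid: ȳ = ΣA·y / ΣA = 2.1607 in.
Transfer each piece to the horizontal axis through the centroid using Ī + A·d² with d = y − 2.1607:
  rectangular body: d = -1.0607 in → contributes +17.485 in⁴
  semicircular cap: d = 1.1428 in → contributes +18.883 in⁴
Total I = 36.368 in⁴.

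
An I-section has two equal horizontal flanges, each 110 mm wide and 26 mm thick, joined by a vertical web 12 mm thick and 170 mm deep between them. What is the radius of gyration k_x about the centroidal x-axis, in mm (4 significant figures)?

Break the section into simple shapes (no overlaps), measuring from the bottom-left corner of the bounding box.
Bottom flange: 110 × 26, A = 2 860 mm², y = 13 mm, Ī = 161 113 mm⁴.
Web: 12 × 170, A = 2 040 mm², y = 111 mm, Ī = 4 913 000 mm⁴.
Top flange: 110 × 26, A = 2 860 mm², y = 209 mm, Ī = 161 113 mm⁴.
By symmetry the centroid is at mid-height, ȳ = 111 mm.
Transfer each piece to the centroidal x-axis using Ī + A·d² with d = y − 111:
  bottom flange: d = -98 mm → contributes +27 628 553 mm⁴
  web: d = 0 mm → contributes +4 913 000 mm⁴
  top flange: d = 98 mm → contributes +27 628 553 mm⁴
Total I = 60 170 107 mm⁴.
Radius of gyration: k = √(I/A) = √(60 170 107 / 7 760) = 88.0561 mm.

k_x ≈ 88.06 mm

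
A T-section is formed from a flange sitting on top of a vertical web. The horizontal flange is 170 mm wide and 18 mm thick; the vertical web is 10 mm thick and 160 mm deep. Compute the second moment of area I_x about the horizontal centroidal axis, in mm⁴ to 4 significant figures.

I_x ≈ 1.182 × 10⁷ mm⁴

Split into non-overlapping primitives; take the origin at the lower-left of the bounding box.
Flange: 170 × 18, A = 3 060 mm², y = 169 mm, Ī = 82 620 mm⁴.
Web: 10 × 160, A = 1 600 mm², y = 80 mm, Ī = 3 413 333 mm⁴.
Centroid: ȳ = ΣA·y / ΣA = 138.442 mm.
Transfer each piece to the horizontal centroidal axis using Ī + A·d² with d = y − 138.442:
  flange: d = 30.5579 mm → contributes +2 940 010 mm⁴
  web: d = -58.4421 mm → contributes +8 878 092 mm⁴
Total I = 11 818 103 mm⁴.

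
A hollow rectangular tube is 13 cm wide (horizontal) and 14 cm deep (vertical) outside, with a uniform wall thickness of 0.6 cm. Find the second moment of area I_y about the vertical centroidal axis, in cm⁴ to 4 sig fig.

Treat the section as a set of non-overlapping primitives; coordinates are from the bounding-box lower-left.
Outer rectangle: 13 × 14, A = 182 cm², x = 6.5 cm, Ī = 2563.17 cm⁴.
Inner void (subtracted): 11.8 × 12.8, A = 151.04 cm², x = 6.5 cm, Ī = 1752.57 cm⁴.
By symmetry the centroid is at mid-width, x̄ = 6.5 cm.
All pieces are centred on the vertical centroidal axis, so I = ΣĪ (holes subtracted) = 810.599 cm⁴.

I_y ≈ 810.6 cm⁴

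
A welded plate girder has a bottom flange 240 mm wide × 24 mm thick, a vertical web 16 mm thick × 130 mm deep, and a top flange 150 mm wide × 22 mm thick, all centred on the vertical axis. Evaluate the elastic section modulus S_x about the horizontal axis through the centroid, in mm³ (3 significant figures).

S_x ≈ 5.10 × 10⁵ mm³

Treat the section as a set of non-overlapping primitives; coordinates are from the bounding-box lower-left.
Bottom plate: 240 × 24, A = 5 760 mm², y = 12 mm, Ī = 276 480 mm⁴.
Web plate: 16 × 130, A = 2 080 mm², y = 89 mm, Ī = 2 929 333 mm⁴.
Top plate: 150 × 22, A = 3 300 mm², y = 165 mm, Ī = 133 100 mm⁴.
Centroid: ȳ = ΣA·y / ΣA = 71.7 mm.
Transfer each piece to the horizontal axis through the centroid using Ī + A·d² with d = y − 71.7:
  bottom plate: d = -59.7 mm → contributes +20 805 762 mm⁴
  web plate: d = 17.3 mm → contributes +3 551 844 mm⁴
  top plate: d = 93.3 mm → contributes +28 859 126 mm⁴
Total I = 53 216 732 mm⁴.
Extreme fibre distance c = 104.3 mm; S = I/c = 510 228 mm³.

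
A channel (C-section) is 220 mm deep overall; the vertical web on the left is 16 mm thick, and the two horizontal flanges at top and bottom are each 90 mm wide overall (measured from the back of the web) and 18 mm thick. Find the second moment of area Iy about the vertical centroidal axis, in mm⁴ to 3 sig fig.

Treat the section as a set of non-overlapping primitives; coordinates are from the bounding-box lower-left.
Web: 16 × 220, A = 3 520 mm², x = 8 mm, Ī = 75 093 mm⁴.
Top flange (beyond web): 74 × 18, A = 1 332 mm², x = 53 mm, Ī = 607 836 mm⁴.
Bottom flange (beyond web): 74 × 18, A = 1 332 mm², x = 53 mm, Ī = 607 836 mm⁴.
Centroid: x̄ = ΣA·x / ΣA = 27.386 mm.
Transfer each piece to the vertical centroidal axis using Ī + A·d² with d = x − 27.386:
  web: d = -19.386 mm → contributes +1 397 902 mm⁴
  top flange (beyond web): d = 25.614 mm → contributes +1 481 764 mm⁴
  bottom flange (beyond web): d = 25.614 mm → contributes +1 481 764 mm⁴
Total I = 4 361 430 mm⁴.

Iy ≈ 4.36 × 10⁶ mm⁴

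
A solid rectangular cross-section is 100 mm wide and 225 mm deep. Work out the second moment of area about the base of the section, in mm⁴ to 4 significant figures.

I_base ≈ 3.797 × 10⁸ mm⁴

The section: 100 × 225, A = 22 500 mm², y = 112.5 mm, Ī = 94 921 875 mm⁴.
Transfer it to the bottom edge using Ī + A·d² with d = y − 0:
  the section: d = 112.5 mm → contributes +379 687 500 mm⁴
Total I = 379 687 500 mm⁴.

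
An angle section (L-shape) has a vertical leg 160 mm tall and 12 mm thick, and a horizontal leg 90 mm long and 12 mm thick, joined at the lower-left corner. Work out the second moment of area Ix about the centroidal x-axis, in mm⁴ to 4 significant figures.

Split into non-overlapping primitives; take the origin at the lower-left of the bounding box.
Vertical leg: 12 × 160, A = 1 920 mm², y = 80 mm, Ī = 4 096 000 mm⁴.
Horizontal leg (remainder): 78 × 12, A = 936 mm², y = 6 mm, Ī = 11 232 mm⁴.
Centroid: ȳ = ΣA·y / ΣA = 55.7479 mm.
Transfer each piece to the centroidal x-axis using Ī + A·d² with d = y − 55.7479:
  vertical leg: d = 24.2521 mm → contributes +5 225 276 mm⁴
  horizontal leg (remainder): d = -49.7479 mm → contributes +2 327 695 mm⁴
Total I = 7 552 970 mm⁴.

Ix ≈ 7.553 × 10⁶ mm⁴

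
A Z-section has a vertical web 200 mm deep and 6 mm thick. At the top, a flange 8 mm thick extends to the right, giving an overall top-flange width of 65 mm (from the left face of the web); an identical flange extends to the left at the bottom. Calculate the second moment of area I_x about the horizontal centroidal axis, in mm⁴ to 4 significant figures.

Break the section into simple shapes (no overlaps), measuring from the bottom-left corner of the bounding box.
Web: 6 × 200, A = 1 200 mm², y = 100 mm, Ī = 4 000 000 mm⁴.
Top flange (beyond web): 59 × 8, A = 472 mm², y = 196 mm, Ī = 2517.33 mm⁴.
Bottom flange (beyond web): 59 × 8, A = 472 mm², y = 4 mm, Ī = 2517.33 mm⁴.
Centroid: ȳ = ΣA·y / ΣA = 100 mm.
Transfer each piece to the horizontal centroidal axis using Ī + A·d² with d = y − 100:
  web: d = 0 mm → contributes +4 000 000 mm⁴
  top flange (beyond web): d = 96 mm → contributes +4 352 469 mm⁴
  bottom flange (beyond web): d = -96 mm → contributes +4 352 469 mm⁴
Total I = 12 704 939 mm⁴.

I_x ≈ 1.270 × 10⁷ mm⁴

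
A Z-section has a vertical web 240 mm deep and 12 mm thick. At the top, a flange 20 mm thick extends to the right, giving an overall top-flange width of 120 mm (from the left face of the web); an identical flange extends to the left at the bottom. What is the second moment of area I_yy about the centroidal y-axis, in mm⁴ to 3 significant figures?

I_yy ≈ 1.98 × 10⁷ mm⁴

Split into non-overlapping primitives; take the origin at the lower-left of the bounding box.
Web: 12 × 240, A = 2 880 mm², x = 114 mm, Ī = 34 560 mm⁴.
Top flange (beyond web): 108 × 20, A = 2 160 mm², x = 174 mm, Ī = 2 099 520 mm⁴.
Bottom flange (beyond web): 108 × 20, A = 2 160 mm², x = 54 mm, Ī = 2 099 520 mm⁴.
Centroid: x̄ = ΣA·x / ΣA = 114 mm.
Transfer each piece to the centroidal y-axis using Ī + A·d² with d = x − 114:
  web: d = 0 mm → contributes +34 560 mm⁴
  top flange (beyond web): d = 60 mm → contributes +9 875 520 mm⁴
  bottom flange (beyond web): d = -60 mm → contributes +9 875 520 mm⁴
Total I = 19 785 600 mm⁴.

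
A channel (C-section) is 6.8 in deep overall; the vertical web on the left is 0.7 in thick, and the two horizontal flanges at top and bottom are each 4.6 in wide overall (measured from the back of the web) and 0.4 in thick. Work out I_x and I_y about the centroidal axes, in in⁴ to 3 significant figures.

I_x ≈ 50.3 in⁴, I_y ≈ 14.1 in⁴

Split into non-overlapping primitives; take the origin at the lower-left of the bounding box.
Web: 0.7 × 6.8, A = 4.76 in², y = 3.4 in, Ī = 18.342 in⁴.
Top flange (beyond web): 3.9 × 0.4, A = 1.56 in², y = 6.6 in, Ī = 0.0208 in⁴.
Bottom flange (beyond web): 3.9 × 0.4, A = 1.56 in², y = 0.2 in, Ī = 0.0208 in⁴.
By symmetry the centroid is at mid-height, ȳ = 3.4 in.
Transfer each piece to the centroidal x-axis using Ī + A·d² with d = y − 3.4:
  web: d = 0 in → contributes +18.342 in⁴
  top flange (beyond web): d = 3.2 in → contributes +15.995 in⁴
  bottom flange (beyond web): d = -3.2 in → contributes +15.995 in⁴
Total I = 50.332 in⁴.
For the y-axis: x̄ = 1.2607 in.
Repeating about the centroidal y-axis gives I_y = 14.119 in⁴.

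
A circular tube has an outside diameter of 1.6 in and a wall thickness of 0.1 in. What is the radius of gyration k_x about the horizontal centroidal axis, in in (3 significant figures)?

Break the section into simple shapes (no overlaps), measuring from the bottom-left corner of the bounding box.
Outer circle: ⌀1.6, A = 2.0106 in², y = 0.8 in, Ī = 0.3217 in⁴.
Bore (subtracted): ⌀1.4, A = 1.5394 in², y = 0.8 in, Ī = 0.18857 in⁴.
By symmetry the centroid is at mid-height, ȳ = 0.8 in.
All pieces are centred on the horizontal centroidal axis, so I = ΣĪ (holes subtracted) = 0.13312 in⁴.
Radius of gyration: k = √(I/A) = √(0.13312 / 0.47124) = 0.53151 in.

k_x ≈ 0.532 in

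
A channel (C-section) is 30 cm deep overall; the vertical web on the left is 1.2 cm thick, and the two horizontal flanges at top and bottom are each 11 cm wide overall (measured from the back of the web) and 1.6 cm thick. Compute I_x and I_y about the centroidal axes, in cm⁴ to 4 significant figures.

I_x ≈ 9030 cm⁴, I_y ≈ 762.3 cm⁴

Break the section into simple shapes (no overlaps), measuring from the bottom-left corner of the bounding box.
Web: 1.2 × 30, A = 36 cm², y = 15 cm, Ī = 2 700 cm⁴.
Top flange (beyond web): 9.8 × 1.6, A = 15.68 cm², y = 29.2 cm, Ī = 3.34507 cm⁴.
Bottom flange (beyond web): 9.8 × 1.6, A = 15.68 cm², y = 0.8 cm, Ī = 3.34507 cm⁴.
By symmetry the centroid is at mid-height, ȳ = 15 cm.
Transfer each piece to the centroidal x-axis using Ī + A·d² with d = y − 15:
  web: d = 0 cm → contributes +2 700 cm⁴
  top flange (beyond web): d = 14.2 cm → contributes +3165.06 cm⁴
  bottom flange (beyond web): d = -14.2 cm → contributes +3165.06 cm⁴
Total I = 9030.12 cm⁴.
For the y-axis: x̄ = 3.16057 cm.
Repeating about the centroidal y-axis gives I_y = 762.297 cm⁴.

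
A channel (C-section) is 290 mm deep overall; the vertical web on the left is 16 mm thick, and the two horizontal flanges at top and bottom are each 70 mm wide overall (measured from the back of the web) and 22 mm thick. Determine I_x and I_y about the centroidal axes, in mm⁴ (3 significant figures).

Split into non-overlapping primitives; take the origin at the lower-left of the bounding box.
Web: 16 × 290, A = 4 640 mm², y = 145 mm, Ī = 32 518 667 mm⁴.
Top flange (beyond web): 54 × 22, A = 1 188 mm², y = 279 mm, Ī = 47 916 mm⁴.
Bottom flange (beyond web): 54 × 22, A = 1 188 mm², y = 11 mm, Ī = 47 916 mm⁴.
By symmetry the centroid is at mid-height, ȳ = 145 mm.
Transfer each piece to the centroidal x-axis using Ī + A·d² with d = y − 145:
  web: d = 0 mm → contributes +32 518 667 mm⁴
  top flange (beyond web): d = 134 mm → contributes +21 379 644 mm⁴
  bottom flange (beyond web): d = -134 mm → contributes +21 379 644 mm⁴
Total I = 75 277 955 mm⁴.
For the y-axis: x̄ = 19.853 mm.
Repeating about the centroidal y-axis gives I_y = 2 601 267 mm⁴.

I_x ≈ 7.53 × 10⁷ mm⁴, I_y ≈ 2.60 × 10⁶ mm⁴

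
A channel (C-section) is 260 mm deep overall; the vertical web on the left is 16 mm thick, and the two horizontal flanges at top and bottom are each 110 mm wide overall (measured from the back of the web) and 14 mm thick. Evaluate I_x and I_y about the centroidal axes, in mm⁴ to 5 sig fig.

I_x ≈ 6.3297 × 10⁷ mm⁴, I_y ≈ 6.9033 × 10⁶ mm⁴

Treat the section as a set of non-overlapping primitives; coordinates are from the bounding-box lower-left.
Web: 16 × 260, A = 4 160 mm², y = 130 mm, Ī = 23 434 667 mm⁴.
Top flange (beyond web): 94 × 14, A = 1 316 mm², y = 253 mm, Ī = 21494.67 mm⁴.
Bottom flange (beyond web): 94 × 14, A = 1 316 mm², y = 7 mm, Ī = 21494.67 mm⁴.
By symmetry the centroid is at mid-height, ȳ = 130 mm.
Transfer each piece to the centroidal x-axis using Ī + A·d² with d = y − 130:
  web: d = 0 mm → contributes +23 434 667 mm⁴
  top flange (beyond web): d = 123 mm → contributes +19 931 259 mm⁴
  bottom flange (beyond web): d = -123 mm → contributes +19 931 259 mm⁴
Total I = 63 297 184 mm⁴.
For the y-axis: x̄ = 29.31331 mm.
Repeating about the centroidal y-axis gives I_y = 6 903 261 mm⁴.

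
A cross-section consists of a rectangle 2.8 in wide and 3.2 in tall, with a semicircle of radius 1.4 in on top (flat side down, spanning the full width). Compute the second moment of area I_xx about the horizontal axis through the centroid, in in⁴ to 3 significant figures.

I_xx ≈ 19.1 in⁴

Split into non-overlapping primitives; take the origin at the lower-left of the bounding box.
Rectangular body: 2.8 × 3.2, A = 8.96 in², y = 1.6 in, Ī = 7.6459 in⁴.
Semicircular cap: semicircle r = 1.4, A = 3.0788 in², y = 3.7942 in, Ī = 0.42164 in⁴.
Centroid: ȳ = ΣA·y / ΣA = 2.1611 in.
Transfer each piece to the horizontal axis through the centroid using Ī + A·d² with d = y − 2.1611:
  rectangular body: d = -0.56113 in → contributes +10.467 in⁴
  semicircular cap: d = 1.633 in → contributes +8.6322 in⁴
Total I = 19.099 in⁴.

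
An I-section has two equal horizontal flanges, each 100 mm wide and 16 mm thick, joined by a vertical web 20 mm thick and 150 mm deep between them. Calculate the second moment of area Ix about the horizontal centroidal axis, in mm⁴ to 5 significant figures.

Ix ≈ 2.7738 × 10⁷ mm⁴

Split into non-overlapping primitives; take the origin at the lower-left of the bounding box.
Bottom flange: 100 × 16, A = 1 600 mm², y = 8 mm, Ī = 34133.33 mm⁴.
Web: 20 × 150, A = 3 000 mm², y = 91 mm, Ī = 5 625 000 mm⁴.
Top flange: 100 × 16, A = 1 600 mm², y = 174 mm, Ī = 34133.33 mm⁴.
By symmetry the centroid is at mid-height, ȳ = 91 mm.
Transfer each piece to the horizontal centroidal axis using Ī + A·d² with d = y − 91:
  bottom flange: d = -83 mm → contributes +11 056 533 mm⁴
  web: d = 0 mm → contributes +5 625 000 mm⁴
  top flange: d = 83 mm → contributes +11 056 533 mm⁴
Total I = 27 738 067 mm⁴.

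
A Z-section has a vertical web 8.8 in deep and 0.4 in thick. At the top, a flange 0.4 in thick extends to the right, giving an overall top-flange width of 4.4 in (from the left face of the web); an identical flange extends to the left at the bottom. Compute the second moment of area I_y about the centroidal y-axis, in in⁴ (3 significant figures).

I_y ≈ 19.8 in⁴

Break the section into simple shapes (no overlaps), measuring from the bottom-left corner of the bounding box.
Web: 0.4 × 8.8, A = 3.52 in², x = 4.2 in, Ī = 0.046933 in⁴.
Top flange (beyond web): 4 × 0.4, A = 1.6 in², x = 6.4 in, Ī = 2.1333 in⁴.
Bottom flange (beyond web): 4 × 0.4, A = 1.6 in², x = 2 in, Ī = 2.1333 in⁴.
Centroid: x̄ = ΣA·x / ΣA = 4.2 in.
Transfer each piece to the centroidal y-axis using Ī + A·d² with d = x − 4.2:
  web: d = 0 in → contributes +0.046933 in⁴
  top flange (beyond web): d = 2.2 in → contributes +9.8773 in⁴
  bottom flange (beyond web): d = -2.2 in → contributes +9.8773 in⁴
Total I = 19.802 in⁴.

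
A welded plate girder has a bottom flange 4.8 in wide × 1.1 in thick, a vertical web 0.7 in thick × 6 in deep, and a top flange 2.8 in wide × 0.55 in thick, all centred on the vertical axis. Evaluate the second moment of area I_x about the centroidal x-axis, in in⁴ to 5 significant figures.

I_x ≈ 79.197 in⁴

Treat the section as a set of non-overlapping primitives; coordinates are from the bounding-box lower-left.
Bottom plate: 4.8 × 1.1, A = 5.28 in², y = 0.55 in, Ī = 0.5324 in⁴.
Web plate: 0.7 × 6, A = 4.2 in², y = 4.1 in, Ī = 12.6 in⁴.
Top plate: 2.8 × 0.55, A = 1.54 in², y = 7.375 in, Ī = 0.03882083 in⁴.
Centroid: ȳ = ΣA·y / ΣA = 2.85676 in.
Transfer each piece to the centroidal x-axis using Ī + A·d² with d = y − 2.85676:
  bottom plate: d = -2.30676 in → contributes +28.62804 in⁴
  web plate: d = 1.24324 in → contributes +19.09171 in⁴
  top plate: d = 4.51824 in → contributes +31.47713 in⁴
Total I = 79.19688 in⁴.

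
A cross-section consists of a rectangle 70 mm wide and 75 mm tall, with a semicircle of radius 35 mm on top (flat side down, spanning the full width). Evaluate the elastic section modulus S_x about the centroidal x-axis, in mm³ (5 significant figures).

S_x ≈ 1.1094 × 10⁵ mm³

Decompose the section into non-overlapping parts with the origin at the bottom-left of its bounding rectangle.
Rectangular body: 70 × 75, A = 5 250 mm², y = 37.5 mm, Ī = 2 460 938 mm⁴.
Semicircular cap: semicircle r = 35, A = 1924.226 mm², y = 89.85446 mm, Ī = 164 704 mm⁴.
Centroid: ȳ = ΣA·y / ΣA = 51.54218 mm.
Transfer each piece to the centroidal x-axis using Ī + A·d² with d = y − 51.54218:
  rectangular body: d = -14.04218 mm → contributes +3 496 148 mm⁴
  semicircular cap: d = 38.31228 mm → contributes +2 989 141 mm⁴
Total I = 6 485 289 mm⁴.
Extreme fibre distance c = 58.45782 mm; S = I/c = 110939.6 mm³.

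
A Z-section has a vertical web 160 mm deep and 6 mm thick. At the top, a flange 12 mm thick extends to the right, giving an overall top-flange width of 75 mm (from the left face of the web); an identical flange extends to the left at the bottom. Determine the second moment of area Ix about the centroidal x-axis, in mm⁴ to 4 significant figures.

Decompose the section into non-overlapping parts with the origin at the bottom-left of its bounding rectangle.
Web: 6 × 160, A = 960 mm², y = 80 mm, Ī = 2 048 000 mm⁴.
Top flange (beyond web): 69 × 12, A = 828 mm², y = 154 mm, Ī = 9 936 mm⁴.
Bottom flange (beyond web): 69 × 12, A = 828 mm², y = 6 mm, Ī = 9 936 mm⁴.
Centroid: ȳ = ΣA·y / ΣA = 80 mm.
Transfer each piece to the centroidal x-axis using Ī + A·d² with d = y − 80:
  web: d = 0 mm → contributes +2 048 000 mm⁴
  top flange (beyond web): d = 74 mm → contributes +4 544 064 mm⁴
  bottom flange (beyond web): d = -74 mm → contributes +4 544 064 mm⁴
Total I = 11 136 128 mm⁴.

Ix ≈ 1.114 × 10⁷ mm⁴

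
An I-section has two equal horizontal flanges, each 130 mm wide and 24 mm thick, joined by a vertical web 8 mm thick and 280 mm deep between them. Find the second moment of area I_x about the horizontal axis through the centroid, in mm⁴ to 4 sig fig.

Treat the section as a set of non-overlapping primitives; coordinates are from the bounding-box lower-left.
Bottom flange: 130 × 24, A = 3 120 mm², y = 12 mm, Ī = 149 760 mm⁴.
Web: 8 × 280, A = 2 240 mm², y = 164 mm, Ī = 14 634 667 mm⁴.
Top flange: 130 × 24, A = 3 120 mm², y = 316 mm, Ī = 149 760 mm⁴.
By symmetry the centroid is at mid-height, ȳ = 164 mm.
Transfer each piece to the horizontal axis through the centroid using Ī + A·d² with d = y − 164:
  bottom flange: d = -152 mm → contributes +72 234 240 mm⁴
  web: d = 0 mm → contributes +14 634 667 mm⁴
  top flange: d = 152 mm → contributes +72 234 240 mm⁴
Total I = 159 103 147 mm⁴.

I_x ≈ 1.591 × 10⁸ mm⁴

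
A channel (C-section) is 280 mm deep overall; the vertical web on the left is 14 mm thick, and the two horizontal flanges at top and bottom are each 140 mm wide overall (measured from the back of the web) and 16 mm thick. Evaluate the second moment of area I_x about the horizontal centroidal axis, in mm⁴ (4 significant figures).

I_x ≈ 9.595 × 10⁷ mm⁴

Break the section into simple shapes (no overlaps), measuring from the bottom-left corner of the bounding box.
Web: 14 × 280, A = 3 920 mm², y = 140 mm, Ī = 25 610 667 mm⁴.
Top flange (beyond web): 126 × 16, A = 2 016 mm², y = 272 mm, Ī = 43 008 mm⁴.
Bottom flange (beyond web): 126 × 16, A = 2 016 mm², y = 8 mm, Ī = 43 008 mm⁴.
By symmetry the centroid is at mid-height, ȳ = 140 mm.
Transfer each piece to the horizontal centroidal axis using Ī + A·d² with d = y − 140:
  web: d = 0 mm → contributes +25 610 667 mm⁴
  top flange (beyond web): d = 132 mm → contributes +35 169 792 mm⁴
  bottom flange (beyond web): d = -132 mm → contributes +35 169 792 mm⁴
Total I = 95 950 251 mm⁴.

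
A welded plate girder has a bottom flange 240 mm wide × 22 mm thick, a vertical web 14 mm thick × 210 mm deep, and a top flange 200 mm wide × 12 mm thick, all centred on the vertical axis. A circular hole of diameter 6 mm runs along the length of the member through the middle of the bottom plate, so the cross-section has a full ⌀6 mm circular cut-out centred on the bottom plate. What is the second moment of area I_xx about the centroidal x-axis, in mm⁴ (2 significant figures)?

Decompose the section into non-overlapping parts with the origin at the bottom-left of its bounding rectangle.
Bottom plate: 240 × 22, A = 5 280 mm², y = 11 mm, Ī = 212 960 mm⁴.
Web plate: 14 × 210, A = 2 940 mm², y = 127 mm, Ī = 10 804 500 mm⁴.
Top plate: 200 × 12, A = 2 400 mm², y = 238 mm, Ī = 28 800 mm⁴.
Hole (subtracted): ⌀6, A = 28.27 mm², y = 11 mm, Ī = 63.62 mm⁴.
Centroid: ȳ = ΣA·y / ΣA = 94.64 mm.
Transfer each piece to the centroidal x-axis using Ī + A·d² with d = y − 94.64:
  bottom plate: d = -83.64 mm → contributes +37 145 659 mm⁴
  web plate: d = 32.36 mm → contributes +13 884 112 mm⁴
  top plate: d = 143.4 mm → contributes +49 357 189 mm⁴
  hole: d = -83.64 mm → contributes −197 838 mm⁴
Total I = 100 189 122 mm⁴.

I_xx ≈ 1.0 × 10⁸ mm⁴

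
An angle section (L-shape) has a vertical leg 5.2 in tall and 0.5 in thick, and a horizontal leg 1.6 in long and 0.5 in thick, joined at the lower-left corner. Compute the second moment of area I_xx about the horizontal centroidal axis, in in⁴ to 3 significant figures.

I_xx ≈ 8.38 in⁴

Treat the section as a set of non-overlapping primitives; coordinates are from the bounding-box lower-left.
Vertical leg: 0.5 × 5.2, A = 2.6 in², y = 2.6 in, Ī = 5.8587 in⁴.
Horizontal leg (remainder): 1.1 × 0.5, A = 0.55 in², y = 0.25 in, Ī = 0.011458 in⁴.
Centroid: ȳ = ΣA·y / ΣA = 2.1897 in.
Transfer each piece to the horizontal centroidal axis using Ī + A·d² with d = y − 2.1897:
  vertical leg: d = 0.41032 in → contributes +6.2964 in⁴
  horizontal leg (remainder): d = -1.9397 in → contributes +2.0808 in⁴
Total I = 8.3772 in⁴.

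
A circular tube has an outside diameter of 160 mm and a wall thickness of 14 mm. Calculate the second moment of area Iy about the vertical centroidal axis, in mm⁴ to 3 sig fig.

Iy ≈ 1.73 × 10⁷ mm⁴

Treat the section as a set of non-overlapping primitives; coordinates are from the bounding-box lower-left.
Outer circle: ⌀160, A = 20 106 mm², x = 80 mm, Ī = 32 169 909 mm⁴.
Bore (subtracted): ⌀132, A = 13 685 mm², x = 80 mm, Ī = 14 902 723 mm⁴.
By symmetry the centroid is at mid-width, x̄ = 80 mm.
All pieces are centred on the vertical centroidal axis, so I = ΣĪ (holes subtracted) = 17 267 186 mm⁴.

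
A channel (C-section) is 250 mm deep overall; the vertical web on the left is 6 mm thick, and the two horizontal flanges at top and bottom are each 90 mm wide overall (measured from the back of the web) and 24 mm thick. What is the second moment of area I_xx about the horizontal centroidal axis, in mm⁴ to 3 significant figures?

I_xx ≈ 5.95 × 10⁷ mm⁴

Decompose the section into non-overlapping parts with the origin at the bottom-left of its bounding rectangle.
Web: 6 × 250, A = 1 500 mm², y = 125 mm, Ī = 7 812 500 mm⁴.
Top flange (beyond web): 84 × 24, A = 2 016 mm², y = 238 mm, Ī = 96 768 mm⁴.
Bottom flange (beyond web): 84 × 24, A = 2 016 mm², y = 12 mm, Ī = 96 768 mm⁴.
By symmetry the centroid is at mid-height, ȳ = 125 mm.
Transfer each piece to the horizontal centroidal axis using Ī + A·d² with d = y − 125:
  web: d = 0 mm → contributes +7 812 500 mm⁴
  top flange (beyond web): d = 113 mm → contributes +25 839 072 mm⁴
  bottom flange (beyond web): d = -113 mm → contributes +25 839 072 mm⁴
Total I = 59 490 644 mm⁴.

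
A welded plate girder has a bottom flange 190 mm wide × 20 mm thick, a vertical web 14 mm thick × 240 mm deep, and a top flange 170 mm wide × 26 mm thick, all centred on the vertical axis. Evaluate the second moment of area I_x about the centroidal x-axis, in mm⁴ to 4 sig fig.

I_x ≈ 1.581 × 10⁸ mm⁴

Decompose the section into non-overlapping parts with the origin at the bottom-left of its bounding rectangle.
Bottom plate: 190 × 20, A = 3 800 mm², y = 10 mm, Ī = 126 667 mm⁴.
Web plate: 14 × 240, A = 3 360 mm², y = 140 mm, Ī = 16 128 000 mm⁴.
Top plate: 170 × 26, A = 4 420 mm², y = 273 mm, Ī = 248 993 mm⁴.
Centroid: ȳ = ΣA·y / ΣA = 148.105 mm.
Transfer each piece to the centroidal x-axis using Ī + A·d² with d = y − 148.105:
  bottom plate: d = -138.105 mm → contributes +72 604 404 mm⁴
  web plate: d = -8.10535 mm → contributes +16 348 741 mm⁴
  top plate: d = 124.895 mm → contributes +69 195 126 mm⁴
Total I = 158 148 271 mm⁴.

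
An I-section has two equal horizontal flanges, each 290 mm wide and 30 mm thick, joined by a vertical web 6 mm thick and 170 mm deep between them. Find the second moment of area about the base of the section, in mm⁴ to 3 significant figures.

Break the section into simple shapes (no overlaps), measuring from the bottom-left corner of the bounding box.
Bottom flange: 290 × 30, A = 8 700 mm², y = 15 mm, Ī = 652 500 mm⁴.
Web: 6 × 170, A = 1 020 mm², y = 115 mm, Ī = 2 456 500 mm⁴.
Top flange: 290 × 30, A = 8 700 mm², y = 215 mm, Ī = 652 500 mm⁴.
Transfer each piece to a horizontal axis along the bottom face using Ī + A·d² with d = y − 0:
  bottom flange: d = 15 mm → contributes +2 610 000 mm⁴
  web: d = 115 mm → contributes +15 946 000 mm⁴
  top flange: d = 215 mm → contributes +402 810 000 mm⁴
Total I = 421 366 000 mm⁴.

I_base ≈ 4.21 × 10⁸ mm⁴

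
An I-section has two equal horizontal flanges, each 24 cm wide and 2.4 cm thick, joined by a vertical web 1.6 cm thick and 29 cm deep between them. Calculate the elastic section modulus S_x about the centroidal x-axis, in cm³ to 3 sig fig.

Treat the section as a set of non-overlapping primitives; coordinates are from the bounding-box lower-left.
Bottom flange: 24 × 2.4, A = 57.6 cm², y = 1.2 cm, Ī = 27.648 cm⁴.
Web: 1.6 × 29, A = 46.4 cm², y = 16.9 cm, Ī = 3251.9 cm⁴.
Top flange: 24 × 2.4, A = 57.6 cm², y = 32.6 cm, Ī = 27.648 cm⁴.
By symmetry the centroid is at mid-height, ȳ = 16.9 cm.
Transfer each piece to the centroidal x-axis using Ī + A·d² with d = y − 16.9:
  bottom flange: d = -15.7 cm → contributes +14 225 cm⁴
  web: d = 0 cm → contributes +3251.9 cm⁴
  top flange: d = 15.7 cm → contributes +14 225 cm⁴
Total I = 31 703 cm⁴.
Extreme fibre distance c = 16.9 cm; S = I/c = 1875.9 cm³.

S_x ≈ 1880 cm³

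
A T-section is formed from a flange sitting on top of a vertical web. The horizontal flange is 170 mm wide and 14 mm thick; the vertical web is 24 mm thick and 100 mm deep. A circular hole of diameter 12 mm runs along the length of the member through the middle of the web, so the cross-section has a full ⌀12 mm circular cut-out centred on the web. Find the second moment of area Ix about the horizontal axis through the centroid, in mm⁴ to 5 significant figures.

Break the section into simple shapes (no overlaps), measuring from the bottom-left corner of the bounding box.
Flange: 170 × 14, A = 2 380 mm², y = 107 mm, Ī = 38873.33 mm⁴.
Web: 24 × 100, A = 2 400 mm², y = 50 mm, Ī = 2 000 000 mm⁴.
Hole (subtracted): ⌀12, A = 113.0973 mm², y = 50 mm, Ī = 1017.876 mm⁴.
Centroid: ȳ = ΣA·y / ΣA = 79.06853 mm.
Transfer each piece to the horizontal axis through the centroid using Ī + A·d² with d = y − 79.06853:
  flange: d = 27.93147 mm → contributes +1 895 671 mm⁴
  web: d = -29.06853 mm → contributes +4 027 951 mm⁴
  hole: d = -29.06853 mm → contributes −96582.8 mm⁴
Total I = 5 827 039 mm⁴.

Ix ≈ 5.8270 × 10⁶ mm⁴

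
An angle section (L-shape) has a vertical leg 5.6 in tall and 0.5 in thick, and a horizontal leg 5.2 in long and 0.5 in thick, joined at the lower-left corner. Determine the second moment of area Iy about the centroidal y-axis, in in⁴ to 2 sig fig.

Split into non-overlapping primitives; take the origin at the lower-left of the bounding box.
Vertical leg: 0.5 × 5.6, A = 2.8 in², x = 0.25 in, Ī = 0.05833 in⁴.
Horizontal leg (remainder): 4.7 × 0.5, A = 2.35 in², x = 2.85 in, Ī = 4.326 in⁴.
Centroid: x̄ = ΣA·x / ΣA = 1.436 in.
Transfer each piece to the centroidal y-axis using Ī + A·d² with d = x − 1.436:
  vertical leg: d = -1.186 in → contributes +4 in⁴
  horizontal leg (remainder): d = 1.414 in → contributes +9.022 in⁴
Total I = 13.02 in⁴.

Iy ≈ 13 in⁴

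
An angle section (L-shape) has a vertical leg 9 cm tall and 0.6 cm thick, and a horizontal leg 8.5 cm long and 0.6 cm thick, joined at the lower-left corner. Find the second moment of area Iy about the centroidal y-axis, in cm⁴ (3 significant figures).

Split into non-overlapping primitives; take the origin at the lower-left of the bounding box.
Vertical leg: 0.6 × 9, A = 5.4 cm², x = 0.3 cm, Ī = 0.162 cm⁴.
Horizontal leg (remainder): 7.9 × 0.6, A = 4.74 cm², x = 4.55 cm, Ī = 24.652 cm⁴.
Centroid: x̄ = ΣA·x / ΣA = 2.2867 cm.
Transfer each piece to the centroidal y-axis using Ī + A·d² with d = x − 2.2867:
  vertical leg: d = -1.9867 cm → contributes +21.475 cm⁴
  horizontal leg (remainder): d = 2.2633 cm → contributes +48.933 cm⁴
Total I = 70.408 cm⁴.

Iy ≈ 70.4 cm⁴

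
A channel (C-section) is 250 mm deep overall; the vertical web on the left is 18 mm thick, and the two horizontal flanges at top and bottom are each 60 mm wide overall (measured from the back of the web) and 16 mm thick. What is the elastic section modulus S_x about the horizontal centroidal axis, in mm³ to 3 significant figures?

S_x ≈ 3.35 × 10⁵ mm³

Break the section into simple shapes (no overlaps), measuring from the bottom-left corner of the bounding box.
Web: 18 × 250, A = 4 500 mm², y = 125 mm, Ī = 23 437 500 mm⁴.
Top flange (beyond web): 42 × 16, A = 672 mm², y = 242 mm, Ī = 14 336 mm⁴.
Bottom flange (beyond web): 42 × 16, A = 672 mm², y = 8 mm, Ī = 14 336 mm⁴.
By symmetry the centroid is at mid-height, ȳ = 125 mm.
Transfer each piece to the horizontal centroidal axis using Ī + A·d² with d = y − 125:
  web: d = 0 mm → contributes +23 437 500 mm⁴
  top flange (beyond web): d = 117 mm → contributes +9 213 344 mm⁴
  bottom flange (beyond web): d = -117 mm → contributes +9 213 344 mm⁴
Total I = 41 864 188 mm⁴.
Extreme fibre distance c = 125 mm; S = I/c = 334 914 mm³.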